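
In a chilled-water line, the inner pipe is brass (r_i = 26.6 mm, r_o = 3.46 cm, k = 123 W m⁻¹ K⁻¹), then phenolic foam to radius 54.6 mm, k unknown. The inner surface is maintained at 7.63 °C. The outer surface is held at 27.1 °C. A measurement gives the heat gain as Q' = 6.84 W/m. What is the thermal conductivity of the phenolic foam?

ΣR = ΔT/Q' = |7.63 − 27.1|/6.84 = 2.846 m·K/W
Known resistances:
  R'_brass = ln(0.0346/0.0266)/(2πk) = 0.2629/(2π·123) = 3.402×10^-4 m·K/W
R_phenolic foam = ΣR − ΣR_known = 2.846 − 3.402×10^-4 = 2.846 m·K/W
ln(r₂/r₁)/(2πk) = 2.846 ⇒ k = 0.4562/(2π·2.846) = 0.0255 W/m·K

k = 0.0255 W/m·K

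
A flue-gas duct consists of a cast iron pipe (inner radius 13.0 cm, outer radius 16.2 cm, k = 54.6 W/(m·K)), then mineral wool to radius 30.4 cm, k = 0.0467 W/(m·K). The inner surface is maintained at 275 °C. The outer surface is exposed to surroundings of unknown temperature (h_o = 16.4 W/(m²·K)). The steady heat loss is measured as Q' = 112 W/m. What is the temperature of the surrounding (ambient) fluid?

Sum the resistances:
  R'_cast iron = ln(0.162/0.130)/(2πk) = 0.2201/(2π·54.6) = 6.415×10^-4 m·K/W
  R'_mineral wool = ln(0.304/0.162)/(2πk) = 0.6294/(2π·0.0467) = 2.145 m·K/W
  R'_conv,out = 1/(2πr h) = 1/(2π·0.304·16.4) = 0.03192 m·K/W
ΣR = 2.178 m·K/W
ΔT = Q'·ΣR = 112 × 2.178 = 243.9 K
Heat flows outward, so T_out = T_in − ΔT = 275 − 243.9 = 31.1 °C

T_out = 31.1 °C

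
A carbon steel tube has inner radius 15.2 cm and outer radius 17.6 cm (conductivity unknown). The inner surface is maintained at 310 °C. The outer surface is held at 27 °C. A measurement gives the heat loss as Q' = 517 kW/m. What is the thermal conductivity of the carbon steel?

k = 42.6 W/m·K

ΣR = ΔT/Q' = |310 − 27|/5.17×10^5 = 5.474×10^-4 m·K/W
ln(r₂/r₁)/(2πk) = 5.474×10^-4 ⇒ k = 0.1466/(2π·5.474×10^-4) = 42.6 W/m·K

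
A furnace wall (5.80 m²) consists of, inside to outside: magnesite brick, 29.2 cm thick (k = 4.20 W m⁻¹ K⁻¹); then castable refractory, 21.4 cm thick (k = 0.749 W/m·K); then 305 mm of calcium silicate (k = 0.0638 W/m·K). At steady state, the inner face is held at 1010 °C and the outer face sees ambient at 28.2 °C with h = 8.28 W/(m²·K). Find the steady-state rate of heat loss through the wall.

Series thermal resistances, inner to outer:
  R_magnesite brick = L/(kA) = 0.292/(4.20·5.80) = 0.01199 K/W
  R_castable refractory = L/(kA) = 0.214/(0.749·5.80) = 0.04926 K/W
  R_calcium silicate = L/(kA) = 0.305/(0.0638·5.80) = 0.8242 K/W
  R_conv,out = 1/(hA) = 1/(8.28·5.80) = 0.02082 K/W
ΣR = 0.01199 + 0.04926 + 0.8242 + 0.02082 = 0.9063 K/W
Q = ΔT/ΣR = (1010 °C − 28.2 °C)/0.9063 = 1080 W

Q = 1080 W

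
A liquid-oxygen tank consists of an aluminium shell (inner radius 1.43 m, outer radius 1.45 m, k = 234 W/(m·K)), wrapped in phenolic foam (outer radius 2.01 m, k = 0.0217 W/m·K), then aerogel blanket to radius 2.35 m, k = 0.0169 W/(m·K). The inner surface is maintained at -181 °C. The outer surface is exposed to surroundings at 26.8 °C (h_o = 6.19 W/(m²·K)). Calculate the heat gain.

Q = 199 W

Series thermal resistances, inner to outer:
  R_aluminium = (1/1.43 − 1/1.45)/(4πk) = 0.009646/(4π·234) = 3.280×10^-6 K/W
  R_phenolic foam = (1/1.45 − 1/2.01)/(4πk) = 0.1921/(4π·0.0217) = 0.7046 K/W
  R_aerogel blanket = (1/2.01 − 1/2.35)/(4πk) = 0.07198/(4π·0.0169) = 0.3389 K/W
  R_conv,out = 1/(4πr²h) = 1/(4π·2.35²·6.19) = 0.002328 K/W
ΣR = 3.280×10^-6 + 0.7046 + 0.3389 + 0.002328 = 1.046 K/W
Q = ΔT/ΣR = (-181 °C − 26.8 °C)/1.046 = -199 W
(Negative Q ⇒ heat flows inward; heat gain = 199 W.)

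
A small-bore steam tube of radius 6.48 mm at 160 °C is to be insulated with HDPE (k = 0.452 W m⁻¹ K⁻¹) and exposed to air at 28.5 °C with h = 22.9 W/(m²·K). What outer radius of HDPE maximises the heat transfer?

For a cylinder, r_cr = k_ins/h = 0.452/22.9 = 0.0197 m = 1.97 cm

r_cr = 1.97 cm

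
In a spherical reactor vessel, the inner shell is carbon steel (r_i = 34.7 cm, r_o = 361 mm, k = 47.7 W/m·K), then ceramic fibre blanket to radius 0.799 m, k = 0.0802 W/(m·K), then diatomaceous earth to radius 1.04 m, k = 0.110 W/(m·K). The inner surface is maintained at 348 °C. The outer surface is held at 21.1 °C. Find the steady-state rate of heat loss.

Q = 190 W

Treat each layer as a resistance in series:
  R_carbon steel = (1/0.347 − 1/0.361)/(4πk) = 0.1118/(4π·47.7) = 1.865×10^-4 K/W
  R_ceramic fibre blanket = (1/0.361 − 1/0.799)/(4πk) = 1.519/(4π·0.0802) = 1.507 K/W
  R_diatomaceous earth = (1/0.799 − 1/1.04)/(4πk) = 0.2900/(4π·0.110) = 0.2098 K/W
ΣR = 1.865×10^-4 + 1.507 + 0.2098 = 1.717 K/W
Q = ΔT/ΣR = (348 °C − 21.1 °C)/1.717 = 190 W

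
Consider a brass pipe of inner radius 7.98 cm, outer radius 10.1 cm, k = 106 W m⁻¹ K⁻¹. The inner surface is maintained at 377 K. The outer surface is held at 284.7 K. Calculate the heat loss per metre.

Q' = 2πk·ΔT/ln(r₂/r₁) = 2π × 106 × 92.3 / ln(0.101/0.0798) = 2.61×10^5 W/m

Q' = 261 kW/m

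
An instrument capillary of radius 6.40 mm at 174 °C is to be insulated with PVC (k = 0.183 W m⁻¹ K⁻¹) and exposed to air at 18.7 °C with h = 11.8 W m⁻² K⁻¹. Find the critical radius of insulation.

For a cylinder, r_cr = k_ins/h = 0.183/11.8 = 0.0155 m = 1.55 cm

r_cr = 1.55 cm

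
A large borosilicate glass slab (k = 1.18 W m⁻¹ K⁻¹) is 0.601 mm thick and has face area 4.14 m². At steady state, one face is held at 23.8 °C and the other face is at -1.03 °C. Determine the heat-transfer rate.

Q = 202 kW

Q = kA·ΔT/L = 1.18 × 4.14 × |23.8 °C − -1.03 °C| / 6.01×10^-4 = 2.02×10^5 W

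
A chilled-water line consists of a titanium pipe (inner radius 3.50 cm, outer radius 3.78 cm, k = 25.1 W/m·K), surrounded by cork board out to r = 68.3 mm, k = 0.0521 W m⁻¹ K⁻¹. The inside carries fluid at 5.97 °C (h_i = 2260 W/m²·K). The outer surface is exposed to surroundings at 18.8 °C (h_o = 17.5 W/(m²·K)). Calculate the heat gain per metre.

Resistance network (inner→outer):
  R'_conv,in = 1/(2πr h) = 1/(2π·0.0350·2260) = 0.002012 m·K/W
  R'_titanium = ln(0.0378/0.0350)/(2πk) = 0.07696/(2π·25.1) = 4.880×10^-4 m·K/W
  R'_cork board = ln(0.0683/0.0378)/(2πk) = 0.5916/(2π·0.0521) = 1.807 m·K/W
  R'_conv,out = 1/(2πr h) = 1/(2π·0.0683·17.5) = 0.1332 m·K/W
ΣR = 0.002012 + 4.880×10^-4 + 1.807 + 0.1332 = 1.943 m·K/W
Q' = ΔT/ΣR = (5.97 °C − 18.8 °C)/1.943 = -6.60 W/m
(Negative Q' ⇒ heat flows inward; heat gain = 6.60 W/m.)

Q' = 6.60 W/m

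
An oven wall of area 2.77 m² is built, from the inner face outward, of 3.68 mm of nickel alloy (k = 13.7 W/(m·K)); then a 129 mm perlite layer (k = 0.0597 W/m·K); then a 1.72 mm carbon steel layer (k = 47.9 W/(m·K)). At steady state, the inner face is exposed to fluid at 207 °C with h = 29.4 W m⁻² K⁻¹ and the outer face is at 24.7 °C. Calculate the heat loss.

Q = 230 W

Series thermal resistances, inner to outer:
  R_conv,in = 1/(hA) = 1/(29.4·2.77) = 0.01228 K/W
  R_nickel alloy = L/(kA) = 0.00368/(13.7·2.77) = 9.697×10^-5 K/W
  R_perlite = L/(kA) = 0.129/(0.0597·2.77) = 0.7801 K/W
  R_carbon steel = L/(kA) = 0.00172/(47.9·2.77) = 1.296×10^-5 K/W
ΣR = 0.01228 + 9.697×10^-5 + 0.7801 + 1.296×10^-5 = 0.7925 K/W
Q = ΔT/ΣR = (207 °C − 24.7 °C)/0.7925 = 230 W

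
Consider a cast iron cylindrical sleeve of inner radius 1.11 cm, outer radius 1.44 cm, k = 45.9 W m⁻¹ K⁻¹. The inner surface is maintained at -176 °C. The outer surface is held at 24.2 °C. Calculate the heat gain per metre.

Q' = 222 kW/m

Q' = 2πk·ΔT/ln(r₂/r₁) = 2π × 45.9 × 200.2 / ln(0.0144/0.0111) = 2.22×10^5 W/m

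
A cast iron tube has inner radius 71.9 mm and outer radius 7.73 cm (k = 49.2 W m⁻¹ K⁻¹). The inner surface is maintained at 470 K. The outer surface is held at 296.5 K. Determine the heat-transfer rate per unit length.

Q' = 741 kW/m

Q' = 2πk·ΔT/ln(r₂/r₁) = 2π × 49.2 × 173.5 / ln(0.0773/0.0719) = 7.41×10^5 W/m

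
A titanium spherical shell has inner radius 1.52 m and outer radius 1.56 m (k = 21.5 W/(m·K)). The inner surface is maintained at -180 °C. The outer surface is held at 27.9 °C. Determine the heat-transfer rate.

Q = 4πk·ΔT/(1/r₁ − 1/r₂) = 4π × 21.5 × 207.9 / (1/1.52 − 1/1.56) = 3.33×10^6 W

Q = 3.33×10^6 W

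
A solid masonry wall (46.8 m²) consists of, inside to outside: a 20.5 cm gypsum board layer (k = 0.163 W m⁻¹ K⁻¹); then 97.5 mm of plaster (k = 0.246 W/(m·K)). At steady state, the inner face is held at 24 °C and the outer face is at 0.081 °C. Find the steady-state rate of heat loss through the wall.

Resistance network (inner→outer):
  R_gypsum board = L/(kA) = 0.205/(0.163·46.8) = 0.02687 K/W
  R_plaster = L/(kA) = 0.0975/(0.246·46.8) = 0.008469 K/W
ΣR = 0.02687 + 0.008469 = 0.03534 K/W
Q = ΔT/ΣR = (24 °C − 0.081 °C)/0.03534 = 677 W

Q = 677 W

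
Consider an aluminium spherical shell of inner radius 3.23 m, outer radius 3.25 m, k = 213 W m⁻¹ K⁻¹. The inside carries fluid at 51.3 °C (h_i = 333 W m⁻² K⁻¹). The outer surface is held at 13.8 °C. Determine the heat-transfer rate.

Resistance network (inner→outer):
  R_conv,in = 1/(4πr²h) = 1/(4π·3.23²·333) = 2.291×10^-5 K/W
  R_aluminium = (1/3.23 − 1/3.25)/(4πk) = 0.001905/(4π·213) = 7.118×10^-7 K/W
ΣR = 2.291×10^-5 + 7.118×10^-7 = 2.362×10^-5 K/W
Q = ΔT/ΣR = (51.3 °C − 13.8 °C)/2.362×10^-5 = 1.59×10^6 W

Q = 1590 kW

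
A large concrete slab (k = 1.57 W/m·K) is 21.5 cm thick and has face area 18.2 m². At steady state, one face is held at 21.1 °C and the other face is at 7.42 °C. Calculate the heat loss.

Q = 1820 W

Q = kA·ΔT/L = 1.57 × 18.2 × |21.1 °C − 7.42 °C| / 0.215 = 1820 W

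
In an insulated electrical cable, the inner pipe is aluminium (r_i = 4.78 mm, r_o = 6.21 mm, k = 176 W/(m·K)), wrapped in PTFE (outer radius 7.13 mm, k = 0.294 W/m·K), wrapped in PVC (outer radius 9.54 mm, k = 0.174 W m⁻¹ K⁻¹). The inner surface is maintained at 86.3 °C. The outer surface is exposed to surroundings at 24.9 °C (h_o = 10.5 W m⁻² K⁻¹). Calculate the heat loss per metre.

Q' = 31.8 W/m

Resistance network (inner→outer):
  R'_aluminium = ln(0.00621/0.00478)/(2πk) = 0.2617/(2π·176) = 2.367×10^-4 m·K/W
  R'_PTFE = ln(0.00713/0.00621)/(2πk) = 0.1382/(2π·0.294) = 0.07479 m·K/W
  R'_PVC = ln(0.00954/0.00713)/(2πk) = 0.2912/(2π·0.174) = 0.2663 m·K/W
  R'_conv,out = 1/(2πr h) = 1/(2π·0.00954·10.5) = 1.589 m·K/W
ΣR = 2.367×10^-4 + 0.07479 + 0.2663 + 1.589 = 1.930 m·K/W
Q' = ΔT/ΣR = (86.3 °C − 24.9 °C)/1.930 = 31.8 W/m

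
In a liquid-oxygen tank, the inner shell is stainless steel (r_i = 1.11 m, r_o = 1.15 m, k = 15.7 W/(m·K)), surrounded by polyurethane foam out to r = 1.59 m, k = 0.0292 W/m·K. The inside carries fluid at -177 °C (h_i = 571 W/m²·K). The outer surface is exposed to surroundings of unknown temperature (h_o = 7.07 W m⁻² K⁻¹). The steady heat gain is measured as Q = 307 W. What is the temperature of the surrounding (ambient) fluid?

T_out = 25.8 °C

Sum the resistances:
  R_conv,in = 1/(4πr²h) = 1/(4π·1.11²·571) = 1.131×10^-4 K/W
  R_stainless steel = (1/1.11 − 1/1.15)/(4πk) = 0.03134/(4π·15.7) = 1.588×10^-4 K/W
  R_polyurethane foam = (1/1.15 − 1/1.59)/(4πk) = 0.2406/(4π·0.0292) = 0.6558 K/W
  R_conv,out = 1/(4πr²h) = 1/(4π·1.59²·7.07) = 0.004452 K/W
ΣR = 0.6605 K/W
ΔT = Q·ΣR = 307 × 0.6605 = 202.8 K
Heat flows inward, so T_out = T_in + ΔT = -177 + 202.8 = 25.8 °C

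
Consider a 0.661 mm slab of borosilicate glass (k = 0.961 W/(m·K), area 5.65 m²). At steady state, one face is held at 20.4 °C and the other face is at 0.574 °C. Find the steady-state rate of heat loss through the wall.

Q = 163 kW

Q = kA·ΔT/L = 0.961 × 5.65 × |20.4 °C − 0.574 °C| / 6.61×10^-4 = 1.63×10^5 W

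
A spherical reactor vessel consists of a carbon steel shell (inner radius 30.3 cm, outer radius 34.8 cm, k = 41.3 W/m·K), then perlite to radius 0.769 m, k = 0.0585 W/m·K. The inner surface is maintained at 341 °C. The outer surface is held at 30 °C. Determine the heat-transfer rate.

Q = 145 W

Series thermal resistances, inner to outer:
  R_carbon steel = (1/0.303 − 1/0.348)/(4πk) = 0.4268/(4π·41.3) = 8.223×10^-4 K/W
  R_perlite = (1/0.348 − 1/0.769)/(4πk) = 1.573/(4π·0.0585) = 2.140 K/W
ΣR = 8.223×10^-4 + 2.140 = 2.141 K/W
Q = ΔT/ΣR = (341 °C − 30 °C)/2.141 = 145 W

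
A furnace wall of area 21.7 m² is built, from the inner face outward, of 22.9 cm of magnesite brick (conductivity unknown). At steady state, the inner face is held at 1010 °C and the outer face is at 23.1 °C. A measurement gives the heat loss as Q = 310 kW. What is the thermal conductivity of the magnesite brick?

ΣR = ΔT/Q = |1010 − 23.1|/3.10×10^5 = 0.003184 K/W
L/(kA) = 0.003184 ⇒ k = 0.229/(0.003184·21.7) = 3.31 W/m·K

k = 3.31 W/m·K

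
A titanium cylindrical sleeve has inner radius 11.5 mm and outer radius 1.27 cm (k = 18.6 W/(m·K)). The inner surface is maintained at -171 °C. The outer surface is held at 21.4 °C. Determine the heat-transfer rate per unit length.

Q' = 2πk·ΔT/ln(r₂/r₁) = 2π × 18.6 × 192.4 / ln(0.0127/0.0115) = 2.27×10^5 W/m

Q' = 2.27×10^5 W/m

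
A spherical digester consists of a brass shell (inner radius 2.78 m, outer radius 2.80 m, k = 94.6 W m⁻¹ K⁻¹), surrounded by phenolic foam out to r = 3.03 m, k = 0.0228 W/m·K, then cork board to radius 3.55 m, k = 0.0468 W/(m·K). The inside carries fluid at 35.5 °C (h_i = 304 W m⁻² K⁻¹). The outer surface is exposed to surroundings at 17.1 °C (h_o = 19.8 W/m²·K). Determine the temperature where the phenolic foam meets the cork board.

T = 25.7 °C

Treat each layer as a resistance in series:
  R_conv,in = 1/(4πr²h) = 1/(4π·2.78²·304) = 3.387×10^-5 K/W
  R_brass = (1/2.78 − 1/2.80)/(4πk) = 0.002569/(4π·94.6) = 2.161×10^-6 K/W
  R_phenolic foam = (1/2.80 − 1/3.03)/(4πk) = 0.02711/(4π·0.0228) = 0.09462 K/W
  R_cork board = (1/3.03 − 1/3.55)/(4πk) = 0.04834/(4π·0.0468) = 0.08220 K/W
  R_conv,out = 1/(4πr²h) = 1/(4π·3.55²·19.8) = 3.189×10^-4 K/W
ΣR = 3.387×10^-5 + 2.161×10^-6 + 0.09462 + 0.08220 + 3.189×10^-4 = 0.1772 K/W
Q = ΔT/ΣR = (35.5 °C − 17.1 °C)/0.1772 = 103.8 W
From the inner boundary to the phenolic foam/cork board interface, ΣR_partial = 0.09466 K/W.
T_interface = T_in − Q·ΣR_partial = 35.5 °C − (103.8)(0.09466) = 25.7 °C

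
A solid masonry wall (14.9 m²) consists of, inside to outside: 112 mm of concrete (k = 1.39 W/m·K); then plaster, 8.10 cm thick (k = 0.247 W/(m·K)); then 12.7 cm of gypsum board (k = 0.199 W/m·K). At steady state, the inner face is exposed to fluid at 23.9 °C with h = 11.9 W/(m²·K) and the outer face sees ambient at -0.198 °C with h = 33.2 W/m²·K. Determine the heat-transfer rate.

Q = 309 W

Resistance network (inner→outer):
  R_conv,in = 1/(hA) = 1/(11.9·14.9) = 0.005640 K/W
  R_concrete = L/(kA) = 0.112/(1.39·14.9) = 0.005408 K/W
  R_plaster = L/(kA) = 0.0810/(0.247·14.9) = 0.02201 K/W
  R_gypsum board = L/(kA) = 0.127/(0.199·14.9) = 0.04283 K/W
  R_conv,out = 1/(hA) = 1/(33.2·14.9) = 0.002022 K/W
ΣR = 0.005640 + 0.005408 + 0.02201 + 0.04283 + 0.002022 = 0.07791 K/W
Q = ΔT/ΣR = (23.9 °C − -0.198 °C)/0.07791 = 309 W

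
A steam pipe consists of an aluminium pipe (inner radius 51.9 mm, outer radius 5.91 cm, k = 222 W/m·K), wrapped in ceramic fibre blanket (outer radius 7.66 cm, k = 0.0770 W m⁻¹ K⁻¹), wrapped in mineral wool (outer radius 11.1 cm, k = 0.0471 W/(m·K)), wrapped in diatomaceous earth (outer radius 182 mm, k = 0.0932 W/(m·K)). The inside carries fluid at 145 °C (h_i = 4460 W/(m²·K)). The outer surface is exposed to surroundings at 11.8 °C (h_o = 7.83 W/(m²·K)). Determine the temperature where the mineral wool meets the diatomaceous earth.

Resistance network (inner→outer):
  R'_conv,in = 1/(2πr h) = 1/(2π·0.0519·4460) = 6.876×10^-4 m·K/W
  R'_aluminium = ln(0.0591/0.0519)/(2πk) = 0.1299/(2π·222) = 9.314×10^-5 m·K/W
  R'_ceramic fibre blanket = ln(0.0766/0.0591)/(2πk) = 0.2594/(2π·0.0770) = 0.5361 m·K/W
  R'_mineral wool = ln(0.111/0.0766)/(2πk) = 0.3709/(2π·0.0471) = 1.253 m·K/W
  R'_diatomaceous earth = ln(0.182/0.111)/(2πk) = 0.4945/(2π·0.0932) = 0.8444 m·K/W
  R'_conv,out = 1/(2πr h) = 1/(2π·0.182·7.83) = 0.1117 m·K/W
ΣR = 6.876×10^-4 + 9.314×10^-5 + 0.5361 + 1.253 + 0.8444 + 0.1117 = 2.746 m·K/W
Q' = ΔT/ΣR = (145 °C − 11.8 °C)/2.746 = 48.51 W/m
From the inner boundary to the mineral wool/diatomaceous earth interface, ΣR_partial = 1.790 m·K/W.
T_interface = T_in − Q'·ΣR_partial = 145 °C − (48.51)(1.790) = 58.2 °C

T = 58.2 °C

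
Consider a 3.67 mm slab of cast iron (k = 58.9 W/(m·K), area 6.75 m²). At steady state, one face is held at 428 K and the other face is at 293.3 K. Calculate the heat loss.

Q = kA·ΔT/L = 58.9 × 6.75 × |428 K − 293.3 K| / 0.00367 = 1.46×10^7 W

Q = 14600 kW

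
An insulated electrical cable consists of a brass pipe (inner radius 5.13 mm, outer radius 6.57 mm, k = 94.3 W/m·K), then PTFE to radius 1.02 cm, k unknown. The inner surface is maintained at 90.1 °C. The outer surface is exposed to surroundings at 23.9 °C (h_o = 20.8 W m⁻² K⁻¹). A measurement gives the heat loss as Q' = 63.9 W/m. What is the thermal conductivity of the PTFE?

k = 0.245 W/m·K

ΣR = ΔT/Q' = |90.1 − 23.9|/63.9 = 1.036 m·K/W
Known resistances:
  R'_brass = ln(0.00657/0.00513)/(2πk) = 0.2474/(2π·94.3) = 4.176×10^-4 m·K/W
  R'_conv,out = 1/(2πr h) = 1/(2π·0.0102·20.8) = 0.7502 m·K/W
R_PTFE = ΣR − ΣR_known = 1.036 − 0.7506 = 0.2854 m·K/W
ln(r₂/r₁)/(2πk) = 0.2854 ⇒ k = 0.4399/(2π·0.2854) = 0.245 W/m·K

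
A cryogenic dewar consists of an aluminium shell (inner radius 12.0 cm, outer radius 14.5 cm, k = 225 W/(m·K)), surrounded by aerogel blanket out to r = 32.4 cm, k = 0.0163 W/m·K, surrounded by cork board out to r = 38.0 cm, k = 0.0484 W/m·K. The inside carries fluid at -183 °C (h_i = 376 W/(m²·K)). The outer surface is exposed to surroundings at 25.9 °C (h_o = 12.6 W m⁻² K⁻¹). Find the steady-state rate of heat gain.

Q = 10.8 W

Series thermal resistances, inner to outer:
  R_conv,in = 1/(4πr²h) = 1/(4π·0.120²·376) = 0.01470 K/W
  R_aluminium = (1/0.120 − 1/0.145)/(4πk) = 1.437/(4π·225) = 5.082×10^-4 K/W
  R_aerogel blanket = (1/0.145 − 1/0.324)/(4πk) = 3.810/(4π·0.0163) = 18.60 K/W
  R_cork board = (1/0.324 − 1/0.380)/(4πk) = 0.4548/(4π·0.0484) = 0.7478 K/W
  R_conv,out = 1/(4πr²h) = 1/(4π·0.380²·12.6) = 0.04374 K/W
ΣR = 0.01470 + 5.082×10^-4 + 18.60 + 0.7478 + 0.04374 = 19.41 K/W
Q = ΔT/ΣR = (-183 °C − 25.9 °C)/19.41 = -10.8 W
(Negative Q ⇒ heat flows inward; heat gain = 10.8 W.)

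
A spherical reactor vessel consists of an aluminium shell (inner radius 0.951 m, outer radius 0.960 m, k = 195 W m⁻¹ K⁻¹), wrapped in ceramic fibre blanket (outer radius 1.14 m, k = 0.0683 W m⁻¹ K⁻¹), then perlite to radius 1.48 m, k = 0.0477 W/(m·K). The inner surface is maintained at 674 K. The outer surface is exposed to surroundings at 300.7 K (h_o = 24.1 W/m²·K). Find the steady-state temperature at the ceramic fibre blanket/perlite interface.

Treat each layer as a resistance in series:
  R_aluminium = (1/0.951 − 1/0.960)/(4πk) = 0.009858/(4π·195) = 4.023×10^-6 K/W
  R_ceramic fibre blanket = (1/0.960 − 1/1.14)/(4πk) = 0.1645/(4π·0.0683) = 0.1916 K/W
  R_perlite = (1/1.14 − 1/1.48)/(4πk) = 0.2015/(4π·0.0477) = 0.3362 K/W
  R_conv,out = 1/(4πr²h) = 1/(4π·1.48²·24.1) = 0.001507 K/W
ΣR = 4.023×10^-6 + 0.1916 + 0.3362 + 0.001507 = 0.5293 K/W
Q = ΔT/ΣR = (674 K − 300.7 K)/0.5293 = 705.3 W
From the inner boundary to the ceramic fibre blanket/perlite interface, ΣR_partial = 0.1916 K/W.
T_interface = T_in − Q·ΣR_partial = 674 K − (705.3)(0.1916) = 539 K

T = 539 K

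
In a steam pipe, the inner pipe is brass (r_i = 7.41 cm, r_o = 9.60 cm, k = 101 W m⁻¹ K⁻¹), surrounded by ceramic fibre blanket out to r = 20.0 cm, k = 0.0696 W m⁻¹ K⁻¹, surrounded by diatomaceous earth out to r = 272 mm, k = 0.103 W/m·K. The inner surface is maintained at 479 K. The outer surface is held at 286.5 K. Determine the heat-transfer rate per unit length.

Q' = 89.4 W/m

Treat each layer as a resistance in series:
  R'_brass = ln(0.0960/0.0741)/(2πk) = 0.2589/(2π·101) = 4.080×10^-4 m·K/W
  R'_ceramic fibre blanket = ln(0.200/0.0960)/(2πk) = 0.7340/(2π·0.0696) = 1.678 m·K/W
  R'_diatomaceous earth = ln(0.272/0.200)/(2πk) = 0.3075/(2π·0.103) = 0.4751 m·K/W
ΣR = 4.080×10^-4 + 1.678 + 0.4751 = 2.154 m·K/W
Q' = ΔT/ΣR = (479 K − 286.5 K)/2.154 = 89.4 W/m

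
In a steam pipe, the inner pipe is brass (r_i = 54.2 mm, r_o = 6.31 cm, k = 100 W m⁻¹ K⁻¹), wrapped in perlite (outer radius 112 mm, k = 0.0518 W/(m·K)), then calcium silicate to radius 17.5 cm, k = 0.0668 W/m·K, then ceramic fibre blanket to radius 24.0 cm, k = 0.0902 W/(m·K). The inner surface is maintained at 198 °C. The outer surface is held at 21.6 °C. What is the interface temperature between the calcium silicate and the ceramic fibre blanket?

Series thermal resistances, inner to outer:
  R'_brass = ln(0.0631/0.0542)/(2πk) = 0.1520/(2π·100) = 2.420×10^-4 m·K/W
  R'_perlite = ln(0.112/0.0631)/(2πk) = 0.5738/(2π·0.0518) = 1.763 m·K/W
  R'_calcium silicate = ln(0.175/0.112)/(2πk) = 0.4463/(2π·0.0668) = 1.063 m·K/W
  R'_ceramic fibre blanket = ln(0.240/0.175)/(2πk) = 0.3159/(2π·0.0902) = 0.5573 m·K/W
ΣR = 2.420×10^-4 + 1.763 + 1.063 + 0.5573 = 3.384 m·K/W
Q' = ΔT/ΣR = (198 °C − 21.6 °C)/3.384 = 52.13 W/m
From the inner boundary to the calcium silicate/ceramic fibre blanket interface, ΣR_partial = 2.826 m·K/W.
T_interface = T_in − Q'·ΣR_partial = 198 °C − (52.13)(2.826) = 50.7 °C

T = 50.7 °C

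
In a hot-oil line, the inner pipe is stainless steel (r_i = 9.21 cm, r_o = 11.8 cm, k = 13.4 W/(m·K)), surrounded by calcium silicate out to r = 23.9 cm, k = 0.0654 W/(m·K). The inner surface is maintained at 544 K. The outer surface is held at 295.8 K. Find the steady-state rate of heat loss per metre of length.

Q' = 144 W/m

Series thermal resistances, inner to outer:
  R'_stainless steel = ln(0.118/0.0921)/(2πk) = 0.2478/(2π·13.4) = 0.002943 m·K/W
  R'_calcium silicate = ln(0.239/0.118)/(2πk) = 0.7058/(2π·0.0654) = 1.718 m·K/W
ΣR = 0.002943 + 1.718 = 1.721 m·K/W
Q' = ΔT/ΣR = (544 K − 295.8 K)/1.721 = 144 W/m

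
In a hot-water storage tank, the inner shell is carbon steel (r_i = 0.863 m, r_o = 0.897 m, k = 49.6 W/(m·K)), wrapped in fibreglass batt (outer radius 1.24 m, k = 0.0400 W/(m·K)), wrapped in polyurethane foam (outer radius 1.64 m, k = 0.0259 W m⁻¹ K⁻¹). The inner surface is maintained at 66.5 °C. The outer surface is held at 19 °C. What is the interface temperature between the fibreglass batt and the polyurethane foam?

T = 42.6 °C

Resistance network (inner→outer):
  R_carbon steel = (1/0.863 − 1/0.897)/(4πk) = 0.04392/(4π·49.6) = 7.047×10^-5 K/W
  R_fibreglass batt = (1/0.897 − 1/1.24)/(4πk) = 0.3084/(4π·0.0400) = 0.6135 K/W
  R_polyurethane foam = (1/1.24 − 1/1.64)/(4πk) = 0.1967/(4π·0.0259) = 0.6043 K/W
ΣR = 7.047×10^-5 + 0.6135 + 0.6043 = 1.218 K/W
Q = ΔT/ΣR = (66.5 °C − 19 °C)/1.218 = 39.00 W
From the inner boundary to the fibreglass batt/polyurethane foam interface, ΣR_partial = 0.6136 K/W.
T_interface = T_in − Q·ΣR_partial = 66.5 °C − (39.00)(0.6136) = 42.6 °C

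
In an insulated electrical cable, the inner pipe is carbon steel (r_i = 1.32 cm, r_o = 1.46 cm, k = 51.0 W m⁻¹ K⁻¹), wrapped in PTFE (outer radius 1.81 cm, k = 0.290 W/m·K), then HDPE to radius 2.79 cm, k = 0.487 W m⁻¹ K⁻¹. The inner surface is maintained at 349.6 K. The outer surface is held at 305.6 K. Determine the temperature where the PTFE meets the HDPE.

T = 329.6 K

Series thermal resistances, inner to outer:
  R'_carbon steel = ln(0.0146/0.0132)/(2πk) = 0.1008/(2π·51.0) = 3.146×10^-4 m·K/W
  R'_PTFE = ln(0.0181/0.0146)/(2πk) = 0.2149/(2π·0.290) = 0.1179 m·K/W
  R'_HDPE = ln(0.0279/0.0181)/(2πk) = 0.4327/(2π·0.487) = 0.1414 m·K/W
ΣR = 3.146×10^-4 + 0.1179 + 0.1414 = 0.2596 m·K/W
Q' = ΔT/ΣR = (349.6 K − 305.6 K)/0.2596 = 169.5 W/m
From the inner boundary to the PTFE/HDPE interface, ΣR_partial = 0.1182 m·K/W.
T_interface = T_in − Q'·ΣR_partial = 349.6 K − (169.5)(0.1182) = 329.6 K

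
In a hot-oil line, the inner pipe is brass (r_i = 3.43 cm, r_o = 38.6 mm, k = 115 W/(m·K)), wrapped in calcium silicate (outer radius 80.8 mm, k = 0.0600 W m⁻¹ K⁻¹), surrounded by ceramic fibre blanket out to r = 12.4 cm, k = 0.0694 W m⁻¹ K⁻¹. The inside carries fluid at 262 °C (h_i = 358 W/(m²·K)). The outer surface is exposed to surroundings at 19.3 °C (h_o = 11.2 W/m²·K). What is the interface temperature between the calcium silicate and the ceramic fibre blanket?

Treat each layer as a resistance in series:
  R'_conv,in = 1/(2πr h) = 1/(2π·0.0343·358) = 0.01296 m·K/W
  R'_brass = ln(0.0386/0.0343)/(2πk) = 0.1181/(2π·115) = 1.635×10^-4 m·K/W
  R'_calcium silicate = ln(0.0808/0.0386)/(2πk) = 0.7387/(2π·0.0600) = 1.960 m·K/W
  R'_ceramic fibre blanket = ln(0.124/0.0808)/(2πk) = 0.4283/(2π·0.0694) = 0.9822 m·K/W
  R'_conv,out = 1/(2πr h) = 1/(2π·0.124·11.2) = 0.1146 m·K/W
ΣR = 0.01296 + 1.635×10^-4 + 1.960 + 0.9822 + 0.1146 = 3.070 m·K/W
Q' = ΔT/ΣR = (262 °C − 19.3 °C)/3.070 = 79.06 W/m
From the inner boundary to the calcium silicate/ceramic fibre blanket interface, ΣR_partial = 1.973 m·K/W.
T_interface = T_in − Q'·ΣR_partial = 262 °C − (79.06)(1.973) = 106 °C

T = 106 °C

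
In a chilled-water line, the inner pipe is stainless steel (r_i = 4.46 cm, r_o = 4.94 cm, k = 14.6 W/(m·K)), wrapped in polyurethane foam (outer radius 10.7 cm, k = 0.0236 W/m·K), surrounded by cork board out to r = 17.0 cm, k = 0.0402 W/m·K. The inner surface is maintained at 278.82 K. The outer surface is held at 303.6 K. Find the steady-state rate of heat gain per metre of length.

Q' = 3.52 W/m

Resistance network (inner→outer):
  R'_stainless steel = ln(0.0494/0.0446)/(2πk) = 0.1022/(2π·14.6) = 0.001114 m·K/W
  R'_polyurethane foam = ln(0.107/0.0494)/(2πk) = 0.7729/(2π·0.0236) = 5.212 m·K/W
  R'_cork board = ln(0.170/0.107)/(2πk) = 0.4630/(2π·0.0402) = 1.833 m·K/W
ΣR = 0.001114 + 5.212 + 1.833 = 7.046 m·K/W
Q' = ΔT/ΣR = (278.82 K − 303.6 K)/7.046 = -3.52 W/m
(Negative Q' ⇒ heat flows inward; heat gain = 3.52 W/m.)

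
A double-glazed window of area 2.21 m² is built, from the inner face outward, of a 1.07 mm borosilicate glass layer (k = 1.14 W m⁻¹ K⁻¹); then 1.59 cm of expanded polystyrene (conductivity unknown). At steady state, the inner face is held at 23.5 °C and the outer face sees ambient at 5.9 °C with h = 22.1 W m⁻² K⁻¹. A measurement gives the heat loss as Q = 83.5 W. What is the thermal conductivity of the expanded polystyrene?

ΣR = ΔT/Q = |23.5 − 5.9|/83.5 = 0.2108 K/W
Known resistances:
  R_borosilicate glass = L/(kA) = 0.00107/(1.14·2.21) = 4.247×10^-4 K/W
  R_conv,out = 1/(hA) = 1/(22.1·2.21) = 0.02047 K/W
R_expanded polystyrene = ΣR − ΣR_known = 0.2108 − 0.02089 = 0.1899 K/W
L/(kA) = 0.1899 ⇒ k = 0.0159/(0.1899·2.21) = 0.0379 W/m·K

k = 0.0379 W/m·K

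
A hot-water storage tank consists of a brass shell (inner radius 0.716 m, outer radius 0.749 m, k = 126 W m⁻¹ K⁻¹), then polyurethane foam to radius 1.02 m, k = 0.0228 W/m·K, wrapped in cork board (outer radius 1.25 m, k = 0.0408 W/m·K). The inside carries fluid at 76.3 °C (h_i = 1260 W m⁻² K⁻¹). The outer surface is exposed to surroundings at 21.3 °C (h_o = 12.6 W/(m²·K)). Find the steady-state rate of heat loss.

Q = 34.5 W

Resistance network (inner→outer):
  R_conv,in = 1/(4πr²h) = 1/(4π·0.716²·1260) = 1.232×10^-4 K/W
  R_brass = (1/0.716 − 1/0.749)/(4πk) = 0.06153/(4π·126) = 3.886×10^-5 K/W
  R_polyurethane foam = (1/0.749 − 1/1.02)/(4πk) = 0.3547/(4π·0.0228) = 1.238 K/W
  R_cork board = (1/1.02 − 1/1.25)/(4πk) = 0.1804/(4π·0.0408) = 0.3518 K/W
  R_conv,out = 1/(4πr²h) = 1/(4π·1.25²·12.6) = 0.004042 K/W
ΣR = 1.232×10^-4 + 3.886×10^-5 + 1.238 + 0.3518 + 0.004042 = 1.594 K/W
Q = ΔT/ΣR = (76.3 °C − 21.3 °C)/1.594 = 34.5 W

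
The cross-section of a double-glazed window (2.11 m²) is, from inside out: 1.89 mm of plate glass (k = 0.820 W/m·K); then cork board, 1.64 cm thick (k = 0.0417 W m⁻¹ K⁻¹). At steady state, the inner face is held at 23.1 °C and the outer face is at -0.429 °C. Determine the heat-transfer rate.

Series thermal resistances, inner to outer:
  R_plate glass = L/(kA) = 0.00189/(0.820·2.11) = 0.001092 K/W
  R_cork board = L/(kA) = 0.0164/(0.0417·2.11) = 0.1864 K/W
ΣR = 0.001092 + 0.1864 = 0.1875 K/W
Q = ΔT/ΣR = (23.1 °C − -0.429 °C)/0.1875 = 125 W

Q = 125 W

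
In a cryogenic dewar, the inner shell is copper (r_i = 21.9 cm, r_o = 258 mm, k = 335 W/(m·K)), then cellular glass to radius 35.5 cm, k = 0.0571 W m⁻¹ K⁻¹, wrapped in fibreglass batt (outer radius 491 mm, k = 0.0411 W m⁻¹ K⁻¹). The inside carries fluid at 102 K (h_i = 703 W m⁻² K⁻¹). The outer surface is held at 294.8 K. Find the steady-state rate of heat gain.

Q = 64.5 W

Series thermal resistances, inner to outer:
  R_conv,in = 1/(4πr²h) = 1/(4π·0.219²·703) = 0.002360 K/W
  R_copper = (1/0.219 − 1/0.258)/(4πk) = 0.6902/(4π·335) = 1.640×10^-4 K/W
  R_cellular glass = (1/0.258 − 1/0.355)/(4πk) = 1.059/(4π·0.0571) = 1.476 K/W
  R_fibreglass batt = (1/0.355 − 1/0.491)/(4πk) = 0.7802/(4π·0.0411) = 1.511 K/W
ΣR = 0.002360 + 1.640×10^-4 + 1.476 + 1.511 = 2.990 K/W
Q = ΔT/ΣR = (102 K − 294.8 K)/2.990 = -64.5 W
(Negative Q ⇒ heat flows inward; heat gain = 64.5 W.)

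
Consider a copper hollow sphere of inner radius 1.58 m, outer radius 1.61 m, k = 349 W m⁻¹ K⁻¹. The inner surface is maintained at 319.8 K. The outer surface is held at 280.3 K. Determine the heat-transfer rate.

Q = 4πk·ΔT/(1/r₁ − 1/r₂) = 4π × 349 × 39.5 / (1/1.58 − 1/1.61) = 1.47×10^7 W

Q = 14700 kW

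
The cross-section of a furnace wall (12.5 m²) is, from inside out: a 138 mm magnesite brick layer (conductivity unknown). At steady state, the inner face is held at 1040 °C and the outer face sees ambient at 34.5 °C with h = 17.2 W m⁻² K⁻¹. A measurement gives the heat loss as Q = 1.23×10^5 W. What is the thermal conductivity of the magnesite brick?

ΣR = ΔT/Q = |1040 − 34.5|/1.23×10^5 = 0.008175 K/W
Known resistances:
  R_conv,out = 1/(hA) = 1/(17.2·12.5) = 0.004651 K/W
R_magnesite brick = ΣR − ΣR_known = 0.008175 − 0.004651 = 0.003524 K/W
L/(kA) = 0.003524 ⇒ k = 0.138/(0.003524·12.5) = 3.13 W/m·K

k = 3.13 W/m·K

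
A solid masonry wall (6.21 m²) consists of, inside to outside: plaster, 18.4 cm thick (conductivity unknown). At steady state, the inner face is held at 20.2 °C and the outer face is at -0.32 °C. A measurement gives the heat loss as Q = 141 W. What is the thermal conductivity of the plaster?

ΣR = ΔT/Q = |20.2 − -0.32|/141 = 0.1455 K/W
L/(kA) = 0.1455 ⇒ k = 0.184/(0.1455·6.21) = 0.204 W/m·K

k = 0.204 W/m·K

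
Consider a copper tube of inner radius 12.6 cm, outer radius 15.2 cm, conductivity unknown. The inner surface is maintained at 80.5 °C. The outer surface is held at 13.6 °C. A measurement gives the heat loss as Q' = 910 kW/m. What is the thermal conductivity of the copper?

ΣR = ΔT/Q' = |80.5 − 13.6|/9.10×10^5 = 7.352×10^-5 m·K/W
ln(r₂/r₁)/(2πk) = 7.352×10^-5 ⇒ k = 0.1876/(2π·7.352×10^-5) = 406 W/m·K

k = 406 W/m·K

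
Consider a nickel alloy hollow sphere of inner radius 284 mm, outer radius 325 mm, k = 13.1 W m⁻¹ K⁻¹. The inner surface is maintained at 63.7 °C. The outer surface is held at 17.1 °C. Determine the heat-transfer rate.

Q = 17300 W

Q = 4πk·ΔT/(1/r₁ − 1/r₂) = 4π × 13.1 × 46.6 / (1/0.284 − 1/0.325) = 17300 W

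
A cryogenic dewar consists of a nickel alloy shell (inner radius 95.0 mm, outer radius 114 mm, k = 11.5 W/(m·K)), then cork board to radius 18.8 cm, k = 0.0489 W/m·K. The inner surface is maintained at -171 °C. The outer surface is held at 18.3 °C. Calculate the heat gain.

Series thermal resistances, inner to outer:
  R_nickel alloy = (1/0.0950 − 1/0.114)/(4πk) = 1.754/(4π·11.5) = 0.01214 K/W
  R_cork board = (1/0.114 − 1/0.188)/(4πk) = 3.453/(4π·0.0489) = 5.619 K/W
ΣR = 0.01214 + 5.619 = 5.631 K/W
Q = ΔT/ΣR = (-171 °C − 18.3 °C)/5.631 = -33.6 W
(Negative Q ⇒ heat flows inward; heat gain = 33.6 W.)

Q = 33.6 W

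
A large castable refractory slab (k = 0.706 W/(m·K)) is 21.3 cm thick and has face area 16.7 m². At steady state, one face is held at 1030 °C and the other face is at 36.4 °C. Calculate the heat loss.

Q = kA·ΔT/L = 0.706 × 16.7 × |1030 °C − 36.4 °C| / 0.213 = 55000 W

Q = 55.0 kW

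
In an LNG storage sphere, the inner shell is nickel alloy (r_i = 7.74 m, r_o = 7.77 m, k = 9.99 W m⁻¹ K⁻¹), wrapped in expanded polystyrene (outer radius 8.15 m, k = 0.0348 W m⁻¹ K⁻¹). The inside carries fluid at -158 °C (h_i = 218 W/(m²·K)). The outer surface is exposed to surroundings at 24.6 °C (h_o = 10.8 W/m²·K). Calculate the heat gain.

Q = 13200 W

Resistance network (inner→outer):
  R_conv,in = 1/(4πr²h) = 1/(4π·7.74²·218) = 6.093×10^-6 K/W
  R_nickel alloy = (1/7.74 − 1/7.77)/(4πk) = 4.988×10^-4/(4π·9.99) = 3.974×10^-6 K/W
  R_expanded polystyrene = (1/7.77 − 1/8.15)/(4πk) = 0.006001/(4π·0.0348) = 0.01372 K/W
  R_conv,out = 1/(4πr²h) = 1/(4π·8.15²·10.8) = 1.109×10^-4 K/W
ΣR = 6.093×10^-6 + 3.974×10^-6 + 0.01372 + 1.109×10^-4 = 0.01384 K/W
Q = ΔT/ΣR = (-158 °C − 24.6 °C)/0.01384 = -13200 W
(Negative Q ⇒ heat flows inward; heat gain = 13200 W.)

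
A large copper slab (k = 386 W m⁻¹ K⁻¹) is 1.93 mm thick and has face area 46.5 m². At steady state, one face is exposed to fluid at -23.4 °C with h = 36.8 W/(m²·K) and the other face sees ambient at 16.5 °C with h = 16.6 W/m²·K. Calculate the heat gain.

Q = 21.2 kW

Series thermal resistances, inner to outer:
  R_conv,in = 1/(hA) = 1/(36.8·46.5) = 5.844×10^-4 K/W
  R_copper = L/(kA) = 0.00193/(386·46.5) = 1.075×10^-7 K/W
  R_conv,out = 1/(hA) = 1/(16.6·46.5) = 0.001296 K/W
ΣR = 5.844×10^-4 + 1.075×10^-7 + 0.001296 = 0.001881 K/W
Q = ΔT/ΣR = (-23.4 °C − 16.5 °C)/0.001881 = -21200 W
(Negative Q ⇒ heat flows inward; heat gain = 21200 W.)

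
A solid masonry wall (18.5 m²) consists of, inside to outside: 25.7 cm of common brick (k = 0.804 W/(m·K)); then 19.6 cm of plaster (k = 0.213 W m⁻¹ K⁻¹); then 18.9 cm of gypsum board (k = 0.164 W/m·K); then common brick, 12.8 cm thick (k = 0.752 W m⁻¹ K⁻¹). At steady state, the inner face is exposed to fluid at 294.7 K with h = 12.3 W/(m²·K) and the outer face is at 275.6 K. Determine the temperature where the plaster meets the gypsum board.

Resistance network (inner→outer):
  R_conv,in = 1/(hA) = 1/(12.3·18.5) = 0.004395 K/W
  R_common brick = L/(kA) = 0.257/(0.804·18.5) = 0.01728 K/W
  R_plaster = L/(kA) = 0.196/(0.213·18.5) = 0.04974 K/W
  R_gypsum board = L/(kA) = 0.189/(0.164·18.5) = 0.06229 K/W
  R_common brick = L/(kA) = 0.128/(0.752·18.5) = 0.009201 K/W
ΣR = 0.004395 + 0.01728 + 0.04974 + 0.06229 + 0.009201 = 0.1429 K/W
Q = ΔT/ΣR = (294.7 K − 275.6 K)/0.1429 = 133.7 W
From the inner boundary to the plaster/gypsum board interface, ΣR_partial = 0.07142 K/W.
T_interface = T_in − Q·ΣR_partial = 294.7 K − (133.7)(0.07142) = 285.2 K

T = 285.2 K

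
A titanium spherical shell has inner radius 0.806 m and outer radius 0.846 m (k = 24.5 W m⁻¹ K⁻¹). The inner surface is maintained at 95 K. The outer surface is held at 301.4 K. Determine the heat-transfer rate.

Q = 1080 kW

Q = 4πk·ΔT/(1/r₁ − 1/r₂) = 4π × 24.5 × 206.4 / (1/0.806 − 1/0.846) = 1.08×10^6 W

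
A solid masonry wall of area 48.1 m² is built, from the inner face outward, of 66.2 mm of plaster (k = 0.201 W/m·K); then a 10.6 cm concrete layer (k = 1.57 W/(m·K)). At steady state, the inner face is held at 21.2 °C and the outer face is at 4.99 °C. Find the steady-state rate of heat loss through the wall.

Q = 1960 W

Resistance network (inner→outer):
  R_plaster = L/(kA) = 0.0662/(0.201·48.1) = 0.006847 K/W
  R_concrete = L/(kA) = 0.106/(1.57·48.1) = 0.001404 K/W
ΣR = 0.006847 + 0.001404 = 0.008251 K/W
Q = ΔT/ΣR = (21.2 °C − 4.99 °C)/0.008251 = 1960 W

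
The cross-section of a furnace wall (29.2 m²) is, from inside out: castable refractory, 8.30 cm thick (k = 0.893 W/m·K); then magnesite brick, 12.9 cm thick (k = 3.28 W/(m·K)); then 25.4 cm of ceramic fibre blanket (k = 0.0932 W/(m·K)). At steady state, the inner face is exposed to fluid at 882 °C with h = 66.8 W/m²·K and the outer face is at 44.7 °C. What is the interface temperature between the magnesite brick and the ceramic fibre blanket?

Treat each layer as a resistance in series:
  R_conv,in = 1/(hA) = 1/(66.8·29.2) = 5.127×10^-4 K/W
  R_castable refractory = L/(kA) = 0.0830/(0.893·29.2) = 0.003183 K/W
  R_magnesite brick = L/(kA) = 0.129/(3.28·29.2) = 0.001347 K/W
  R_ceramic fibre blanket = L/(kA) = 0.254/(0.0932·29.2) = 0.09333 K/W
ΣR = 5.127×10^-4 + 0.003183 + 0.001347 + 0.09333 = 0.09837 K/W
Q = ΔT/ΣR = (882 °C − 44.7 °C)/0.09837 = 8512 W
From the inner boundary to the magnesite brick/ceramic fibre blanket interface, ΣR_partial = 0.005043 K/W.
T_interface = T_in − Q·ΣR_partial = 882 °C − (8512)(0.005043) = 839 °C

T = 839 °C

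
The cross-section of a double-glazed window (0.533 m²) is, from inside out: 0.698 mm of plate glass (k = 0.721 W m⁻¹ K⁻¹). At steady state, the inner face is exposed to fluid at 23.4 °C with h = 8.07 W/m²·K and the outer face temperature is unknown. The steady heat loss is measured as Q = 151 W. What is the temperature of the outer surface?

T_out = -12.0 °C

Sum the resistances:
  R_conv,in = 1/(hA) = 1/(8.07·0.533) = 0.2325 K/W
  R_plate glass = L/(kA) = 6.98×10^-4/(0.721·0.533) = 0.001816 K/W
ΣR = 0.2343 K/W
ΔT = Q·ΣR = 151 × 0.2343 = 35.38 K
Heat flows outward, so T_out = T_in − ΔT = 23.4 − 35.38 = -12.0 °C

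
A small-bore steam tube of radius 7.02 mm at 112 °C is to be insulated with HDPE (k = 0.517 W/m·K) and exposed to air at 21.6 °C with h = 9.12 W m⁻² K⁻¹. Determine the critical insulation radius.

For a cylinder, r_cr = k_ins/h = 0.517/9.12 = 0.0567 m = 5.67 cm

r_cr = 5.67 cm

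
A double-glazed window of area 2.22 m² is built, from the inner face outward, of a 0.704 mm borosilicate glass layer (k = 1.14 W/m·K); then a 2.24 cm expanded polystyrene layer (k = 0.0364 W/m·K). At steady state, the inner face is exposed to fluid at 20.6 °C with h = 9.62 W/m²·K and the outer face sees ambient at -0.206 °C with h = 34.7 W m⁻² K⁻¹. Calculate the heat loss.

Q = 61.7 W

Treat each layer as a resistance in series:
  R_conv,in = 1/(hA) = 1/(9.62·2.22) = 0.04682 K/W
  R_borosilicate glass = L/(kA) = 7.04×10^-4/(1.14·2.22) = 2.782×10^-4 K/W
  R_expanded polystyrene = L/(kA) = 0.0224/(0.0364·2.22) = 0.2772 K/W
  R_conv,out = 1/(hA) = 1/(34.7·2.22) = 0.01298 K/W
ΣR = 0.04682 + 2.782×10^-4 + 0.2772 + 0.01298 = 0.3373 K/W
Q = ΔT/ΣR = (20.6 °C − -0.206 °C)/0.3373 = 61.7 W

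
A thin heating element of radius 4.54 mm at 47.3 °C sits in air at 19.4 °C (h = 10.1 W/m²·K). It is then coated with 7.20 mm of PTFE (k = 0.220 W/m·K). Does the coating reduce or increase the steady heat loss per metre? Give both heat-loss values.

Critical radius for a cylinder: r_cr = k/h = 0.0218 m = 2.18 cm.
Outer radius after coating: r₂ = 0.00454 + 0.00720 = 0.01174 m.
Since r₁ < r_cr and r₂ ≤ r_cr, the coating moves toward the maximum at r_cr — heat loss rises.
Bare: R = 1/(2πr₁h) = 3.471 m·K/W; Q = 27.9/3.471 = 8.04 W/m.
Coated: R = R_cond + R_conv = 2.030 m·K/W; Q = 27.9/2.030 = 13.7 W/m.

increases: 8.04 → 13.7 W/m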